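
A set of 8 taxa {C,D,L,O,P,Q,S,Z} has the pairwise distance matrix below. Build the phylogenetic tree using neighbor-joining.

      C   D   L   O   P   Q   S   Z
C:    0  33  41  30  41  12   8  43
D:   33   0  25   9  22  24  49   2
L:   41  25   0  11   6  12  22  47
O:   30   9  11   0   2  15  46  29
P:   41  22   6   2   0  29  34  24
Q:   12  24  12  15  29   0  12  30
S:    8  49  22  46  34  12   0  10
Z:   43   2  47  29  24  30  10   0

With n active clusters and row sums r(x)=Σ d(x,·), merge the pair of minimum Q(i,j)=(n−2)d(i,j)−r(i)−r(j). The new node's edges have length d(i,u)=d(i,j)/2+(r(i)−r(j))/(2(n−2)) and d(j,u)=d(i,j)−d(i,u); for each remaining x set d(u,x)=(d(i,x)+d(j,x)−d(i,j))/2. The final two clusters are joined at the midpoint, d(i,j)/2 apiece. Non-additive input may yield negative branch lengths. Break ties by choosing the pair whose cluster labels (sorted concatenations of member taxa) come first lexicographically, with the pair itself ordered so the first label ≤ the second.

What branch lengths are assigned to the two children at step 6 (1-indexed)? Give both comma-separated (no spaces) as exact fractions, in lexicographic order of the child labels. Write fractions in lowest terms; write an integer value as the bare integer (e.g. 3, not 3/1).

step 1: merge (C,S) at d=8, Q=-341; branch lengths C→25/4, S→7/4; new cluster CS
  updated: d(CS,D)=37, d(CS,L)=55/2, d(CS,O)=34, d(CS,P)=67/2, d(CS,Q)=8, d(CS,Z)=45/2
step 2: merge (D,Z) at d=2, Q=-527/2; branch lengths D→-51/20, Z→91/20; new cluster DZ
  updated: d(CS,DZ)=115/4, d(DZ,L)=35, d(DZ,O)=18, d(DZ,P)=22, d(DZ,Q)=26
step 3: merge (CS,Q) at d=8, Q=-759/4; branch lengths CS→295/32, Q→-39/32; new cluster CQS
  updated: d(CQS,DZ)=187/8, d(CQS,L)=63/4, d(CQS,O)=41/2, d(CQS,P)=109/4
step 4: merge (CQS,DZ) at d=187/8, Q=-921/8; branch lengths CQS→469/48, DZ→653/48; new cluster CDQSZ
  updated: d(CDQSZ,L)=219/16, d(CDQSZ,O)=121/16, d(CDQSZ,P)=207/16
step 5: merge (CDQSZ,O) at d=121/16, Q=-317/8; branch lengths CDQSZ→115/16, O→3/8; new cluster CDOQSZ
  updated: d(CDOQSZ,L)=137/16, d(CDOQSZ,P)=59/16
step 6: merge (CDOQSZ,L) at d=137/16, Q=-73/4; branch lengths CDOQSZ→25/8, L→87/16; new cluster CDLOQSZ
  updated: d(CDLOQSZ,P)=9/16
step 7: merge (CDLOQSZ,P) at d=9/16; branch lengths CDLOQSZ→9/32, P→9/32; new cluster CDLOPQSZ
final tree: ((((((C:25/4,S:7/4):295/32,Q:-39/32):469/48,(D:-51/20,Z:91/20):653/48):115/16,O:3/8):25/8,L:87/16):9/32,P:9/32)
total length: 929/16

25/8,87/16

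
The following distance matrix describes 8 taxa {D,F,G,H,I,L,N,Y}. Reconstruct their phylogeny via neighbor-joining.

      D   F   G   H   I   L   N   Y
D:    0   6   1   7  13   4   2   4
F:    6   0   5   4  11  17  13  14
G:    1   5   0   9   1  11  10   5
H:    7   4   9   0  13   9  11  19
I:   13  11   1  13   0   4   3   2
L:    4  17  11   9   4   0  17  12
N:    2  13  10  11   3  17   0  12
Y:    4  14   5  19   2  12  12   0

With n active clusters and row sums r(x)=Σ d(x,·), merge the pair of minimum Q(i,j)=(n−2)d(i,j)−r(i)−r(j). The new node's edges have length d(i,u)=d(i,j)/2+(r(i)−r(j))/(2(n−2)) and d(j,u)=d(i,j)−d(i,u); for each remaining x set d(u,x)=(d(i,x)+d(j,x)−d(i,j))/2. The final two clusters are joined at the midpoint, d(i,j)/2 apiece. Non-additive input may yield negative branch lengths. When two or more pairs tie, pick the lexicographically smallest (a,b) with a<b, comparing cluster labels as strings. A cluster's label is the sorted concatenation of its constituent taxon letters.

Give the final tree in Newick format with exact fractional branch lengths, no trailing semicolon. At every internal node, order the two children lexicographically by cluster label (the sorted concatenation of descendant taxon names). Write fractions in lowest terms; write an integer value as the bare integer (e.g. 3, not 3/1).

iteration 1: select F,H (d=4, Q=-118); attach at lengths (11/6, 13/6); label the merged cluster FH
  updated: d(D,FH)=9/2, d(FH,G)=5, d(FH,I)=10, d(FH,L)=11, d(FH,N)=10, d(FH,Y)=29/2
iteration 2: select D,N (d=2, Q=-145/2); attach at lengths (-31/20, 71/20); label the merged cluster DN
  updated: d(DN,FH)=25/4, d(DN,G)=9/2, d(DN,I)=7, d(DN,L)=19/2, d(DN,Y)=7
iteration 3: select I,Y (d=2, Q=-113/2); attach at lengths (-17/16, 49/16); label the merged cluster IY
  updated: d(DN,IY)=6, d(FH,IY)=45/4, d(G,IY)=2, d(IY,L)=7
iteration 4: select IY,L (d=7, Q=-175/4); attach at lengths (35/24, 133/24); label the merged cluster ILY
  updated: d(DN,ILY)=17/4, d(FH,ILY)=61/8, d(G,ILY)=3
iteration 5: select DN,FH (d=25/4, Q=-171/8); attach at lengths (69/32, 131/32); label the merged cluster DFHN
  updated: d(DFHN,G)=13/8, d(DFHN,ILY)=45/16
iteration 6: select DFHN,G (d=13/8, Q=-119/16); attach at lengths (23/32, 29/32); label the merged cluster DFGHN
  updated: d(DFGHN,ILY)=67/32
iteration 7: select DFGHN,ILY (d=67/32); attach at lengths (67/64, 67/64); label the merged cluster DFGHILNY
final tree: ((((D:-31/20,N:71/20):69/32,(F:11/6,H:13/6):131/32):23/32,G:29/32):67/64,((I:-17/16,Y:49/16):35/24,L:133/24):67/64)
total length: 799/32

((((D:-31/20,N:71/20):69/32,(F:11/6,H:13/6):131/32):23/32,G:29/32):67/64,((I:-17/16,Y:49/16):35/24,L:133/24):67/64)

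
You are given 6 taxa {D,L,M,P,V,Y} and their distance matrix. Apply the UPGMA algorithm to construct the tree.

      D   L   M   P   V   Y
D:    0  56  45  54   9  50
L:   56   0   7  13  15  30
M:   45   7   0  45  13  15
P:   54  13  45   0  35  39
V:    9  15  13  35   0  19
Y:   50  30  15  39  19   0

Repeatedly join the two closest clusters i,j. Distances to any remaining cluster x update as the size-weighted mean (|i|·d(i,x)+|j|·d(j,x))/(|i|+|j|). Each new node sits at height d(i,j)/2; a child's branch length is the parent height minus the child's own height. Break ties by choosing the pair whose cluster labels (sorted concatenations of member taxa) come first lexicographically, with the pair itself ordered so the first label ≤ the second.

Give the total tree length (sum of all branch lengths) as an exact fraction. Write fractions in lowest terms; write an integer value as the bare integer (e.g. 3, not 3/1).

step 1: merge (L,M) at d=7; branch lengths L→7/2, M→7/2; new cluster LM
  updated: d(D,LM)=101/2, d(LM,P)=29, d(LM,V)=14, d(LM,Y)=45/2
step 2: merge (D,V) at d=9; branch lengths D→9/2, V→9/2; new cluster DV
  updated: d(DV,LM)=129/4, d(DV,P)=89/2, d(DV,Y)=69/2
step 3: merge (LM,Y) at d=45/2; branch lengths LM→31/4, Y→45/4; new cluster LMY
  updated: d(DV,LMY)=33, d(LMY,P)=97/3
step 4: merge (LMY,P) at d=97/3; branch lengths LMY→59/12, P→97/6; new cluster LMPY
  updated: d(DV,LMPY)=287/8
step 5: merge (DV,LMPY) at d=287/8; branch lengths DV→215/16, LMPY→85/48; new cluster DLMPVY
final tree: ((D:9/2,V:9/2):215/16,(((L:7/2,M:7/2):31/4,Y:45/4):59/12,P:97/6):85/48)
total length: 1711/24

1711/24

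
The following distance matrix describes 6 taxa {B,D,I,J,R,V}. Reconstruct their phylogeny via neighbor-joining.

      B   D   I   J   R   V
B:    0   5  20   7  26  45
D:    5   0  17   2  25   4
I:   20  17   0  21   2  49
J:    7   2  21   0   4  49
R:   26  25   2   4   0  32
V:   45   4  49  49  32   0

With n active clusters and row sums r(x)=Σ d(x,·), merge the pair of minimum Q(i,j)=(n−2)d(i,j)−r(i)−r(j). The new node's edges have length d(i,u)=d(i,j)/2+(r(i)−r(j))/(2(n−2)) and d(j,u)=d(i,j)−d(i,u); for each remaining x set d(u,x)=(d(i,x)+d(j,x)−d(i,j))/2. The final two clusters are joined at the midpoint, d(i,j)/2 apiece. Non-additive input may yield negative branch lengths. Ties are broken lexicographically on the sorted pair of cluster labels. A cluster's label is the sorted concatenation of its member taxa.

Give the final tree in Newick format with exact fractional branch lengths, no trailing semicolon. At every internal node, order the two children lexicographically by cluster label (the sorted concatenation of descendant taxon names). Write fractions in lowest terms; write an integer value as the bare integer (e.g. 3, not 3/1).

1. join D+V (d=4, Q=-216) ⇒ DV; edges |D|=-55/4, |V|=71/4
  updated: d(B,DV)=23, d(DV,I)=31, d(DV,J)=47/2, d(DV,R)=53/2
2. join I+R (d=2, Q=-253/2) ⇒ IR; edges |I|=43/12, |R|=-19/12
  updated: d(B,IR)=22, d(DV,IR)=111/4, d(IR,J)=23/2
3. join B+DV (d=23, Q=-321/4) ⇒ BDV; edges |B|=95/16, |DV|=273/16
  updated: d(BDV,IR)=107/8, d(BDV,J)=15/4
4. join BDV+IR (d=107/8, Q=-229/8) ⇒ BDIRV; edges |BDV|=45/16, |IR|=169/16
  updated: d(BDIRV,J)=15/16
5. join BDIRV+J (d=15/16) ⇒ BDIJRV; edges |BDIRV|=15/32, |J|=15/32
final tree: (((B:95/16,(D:-55/4,V:71/4):273/16):45/16,(I:43/12,R:-19/12):169/16):15/32,J:15/32)
total length: 693/16

(((B:95/16,(D:-55/4,V:71/4):273/16):45/16,(I:43/12,R:-19/12):169/16):15/32,J:15/32)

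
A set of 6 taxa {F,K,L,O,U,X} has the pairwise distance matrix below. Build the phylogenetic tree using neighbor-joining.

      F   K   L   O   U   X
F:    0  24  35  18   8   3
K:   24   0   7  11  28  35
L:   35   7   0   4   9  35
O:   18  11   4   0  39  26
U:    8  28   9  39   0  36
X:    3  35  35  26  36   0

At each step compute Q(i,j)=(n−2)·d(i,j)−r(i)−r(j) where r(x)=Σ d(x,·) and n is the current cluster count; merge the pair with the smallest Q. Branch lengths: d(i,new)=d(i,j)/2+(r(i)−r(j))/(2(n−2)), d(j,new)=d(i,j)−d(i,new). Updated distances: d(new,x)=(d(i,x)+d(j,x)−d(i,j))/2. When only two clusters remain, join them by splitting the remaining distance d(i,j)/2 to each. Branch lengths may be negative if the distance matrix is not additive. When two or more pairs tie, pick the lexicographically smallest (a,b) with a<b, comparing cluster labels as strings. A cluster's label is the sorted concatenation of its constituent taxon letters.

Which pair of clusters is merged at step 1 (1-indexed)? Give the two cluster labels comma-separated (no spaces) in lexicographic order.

F,X

1. join F+X (d=3, Q=-211) ⇒ FX; edges |F|=-35/8, |X|=59/8
  updated: d(FX,K)=28, d(FX,L)=67/2, d(FX,O)=41/2, d(FX,U)=41/2
2. join FX+U (d=41/2, Q=-275/2) ⇒ FUX; edges |FX|=45/4, |U|=37/4
  updated: d(FUX,K)=71/4, d(FUX,L)=11, d(FUX,O)=39/2
3. join FUX+K (d=71/4, Q=-97/2) ⇒ FKUX; edges |FUX|=12, |K|=23/4
  updated: d(FKUX,L)=1/8, d(FKUX,O)=51/8
4. join FKUX+L (d=1/8, Q=-21/2) ⇒ FKLUX; edges |FKUX|=5/4, |L|=-9/8
  updated: d(FKLUX,O)=41/8
5. join FKLUX+O (d=41/8) ⇒ FKLOUX; edges |FKLUX|=41/16, |O|=41/16
final tree: (((((F:-35/8,X:59/8):45/4,U:37/4):12,K:23/4):5/4,L:-9/8):41/16,O:41/16)
total length: 93/2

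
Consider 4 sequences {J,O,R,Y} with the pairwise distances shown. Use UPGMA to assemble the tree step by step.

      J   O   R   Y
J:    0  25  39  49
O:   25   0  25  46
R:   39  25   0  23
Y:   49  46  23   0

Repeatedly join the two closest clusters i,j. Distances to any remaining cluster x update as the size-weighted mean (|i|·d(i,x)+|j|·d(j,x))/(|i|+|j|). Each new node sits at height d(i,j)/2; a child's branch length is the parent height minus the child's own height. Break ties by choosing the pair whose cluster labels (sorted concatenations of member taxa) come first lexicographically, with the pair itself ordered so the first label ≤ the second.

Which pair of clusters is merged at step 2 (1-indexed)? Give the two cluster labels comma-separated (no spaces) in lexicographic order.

J,O

1. join R+Y (d=23) ⇒ RY; edges |R|=23/2, |Y|=23/2
  updated: d(J,RY)=44, d(O,RY)=71/2
2. join J+O (d=25) ⇒ JO; edges |J|=25/2, |O|=25/2
  updated: d(JO,RY)=159/4
3. join JO+RY (d=159/4) ⇒ JORY; edges |JO|=59/8, |RY|=67/8
final tree: ((J:25/2,O:25/2):59/8,(R:23/2,Y:23/2):67/8)
total length: 255/4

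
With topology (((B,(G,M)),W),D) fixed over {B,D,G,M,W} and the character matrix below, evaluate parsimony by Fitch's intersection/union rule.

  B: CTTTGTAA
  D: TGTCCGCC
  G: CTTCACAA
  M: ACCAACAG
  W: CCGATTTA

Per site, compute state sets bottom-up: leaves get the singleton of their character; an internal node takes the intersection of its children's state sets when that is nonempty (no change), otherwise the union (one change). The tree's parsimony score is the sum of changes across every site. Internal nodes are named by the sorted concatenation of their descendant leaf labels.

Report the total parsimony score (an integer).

site 0, node GM: G={C} ∪ M={A} → {A,C} (+1)
site 0, node BGM: B={C} ∩ GM={A,C} → {C} (+0)
site 0, node BGMW: BGM={C} ∩ W={C} → {C} (+0)
site 0, node BDGMW: BGMW={C} ∪ D={T} → {C,T} (+1)
site 1, node GM: G={T} ∪ M={C} → {C,T} (+1)
site 1, node BGM: B={T} ∩ GM={C,T} → {T} (+0)
site 1, node BGMW: BGM={T} ∪ W={C} → {C,T} (+1)
site 1, node BDGMW: BGMW={C,T} ∪ D={G} → {C,G,T} (+1)
site 2, node GM: G={T} ∪ M={C} → {C,T} (+1)
site 2, node BGM: B={T} ∩ GM={C,T} → {T} (+0)
site 2, node BGMW: BGM={T} ∪ W={G} → {G,T} (+1)
site 2, node BDGMW: BGMW={G,T} ∩ D={T} → {T} (+0)
site 3, node GM: G={C} ∪ M={A} → {A,C} (+1)
site 3, node BGM: B={T} ∪ GM={A,C} → {A,C,T} (+1)
site 3, node BGMW: BGM={A,C,T} ∩ W={A} → {A} (+0)
site 3, node BDGMW: BGMW={A} ∪ D={C} → {A,C} (+1)
site 4, node GM: G={A} ∩ M={A} → {A} (+0)
site 4, node BGM: B={G} ∪ GM={A} → {A,G} (+1)
site 4, node BGMW: BGM={A,G} ∪ W={T} → {A,G,T} (+1)
site 4, node BDGMW: BGMW={A,G,T} ∪ D={C} → {A,C,G,T} (+1)
site 5, node GM: G={C} ∩ M={C} → {C} (+0)
site 5, node BGM: B={T} ∪ GM={C} → {C,T} (+1)
site 5, node BGMW: BGM={C,T} ∩ W={T} → {T} (+0)
site 5, node BDGMW: BGMW={T} ∪ D={G} → {G,T} (+1)
site 6, node GM: G={A} ∩ M={A} → {A} (+0)
site 6, node BGM: B={A} ∩ GM={A} → {A} (+0)
site 6, node BGMW: BGM={A} ∪ W={T} → {A,T} (+1)
site 6, node BDGMW: BGMW={A,T} ∪ D={C} → {A,C,T} (+1)
site 7, node GM: G={A} ∪ M={G} → {A,G} (+1)
site 7, node BGM: B={A} ∩ GM={A,G} → {A} (+0)
site 7, node BGMW: BGM={A} ∩ W={A} → {A} (+0)
site 7, node BDGMW: BGMW={A} ∪ D={C} → {A,C} (+1)
per-site changes: [2, 3, 2, 3, 3, 2, 2, 2]; total = 19

19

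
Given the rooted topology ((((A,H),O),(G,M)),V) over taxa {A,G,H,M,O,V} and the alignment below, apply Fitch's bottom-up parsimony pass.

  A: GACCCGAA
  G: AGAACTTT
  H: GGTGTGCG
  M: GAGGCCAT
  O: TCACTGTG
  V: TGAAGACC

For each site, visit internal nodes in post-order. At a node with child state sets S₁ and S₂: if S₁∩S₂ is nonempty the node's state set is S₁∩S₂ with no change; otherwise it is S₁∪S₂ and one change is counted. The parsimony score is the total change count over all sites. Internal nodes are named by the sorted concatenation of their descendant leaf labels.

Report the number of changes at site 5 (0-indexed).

3

site 0, node AH: A={G} ∩ H={G} → {G} (+0)
site 0, node AHO: AH={G} ∪ O={T} → {G,T} (+1)
site 0, node GM: G={A} ∪ M={G} → {A,G} (+1)
site 0, node AGHMO: AHO={G,T} ∩ GM={A,G} → {G} (+0)
site 0, node AGHMOV: AGHMO={G} ∪ V={T} → {G,T} (+1)
site 1, node AH: A={A} ∪ H={G} → {A,G} (+1)
site 1, node AHO: AH={A,G} ∪ O={C} → {A,C,G} (+1)
site 1, node GM: G={G} ∪ M={A} → {A,G} (+1)
site 1, node AGHMO: AHO={A,C,G} ∩ GM={A,G} → {A,G} (+0)
site 1, node AGHMOV: AGHMO={A,G} ∩ V={G} → {G} (+0)
site 2, node AH: A={C} ∪ H={T} → {C,T} (+1)
site 2, node AHO: AH={C,T} ∪ O={A} → {A,C,T} (+1)
site 2, node GM: G={A} ∪ M={G} → {A,G} (+1)
site 2, node AGHMO: AHO={A,C,T} ∩ GM={A,G} → {A} (+0)
site 2, node AGHMOV: AGHMO={A} ∩ V={A} → {A} (+0)
site 3, node AH: A={C} ∪ H={G} → {C,G} (+1)
site 3, node AHO: AH={C,G} ∩ O={C} → {C} (+0)
site 3, node GM: G={A} ∪ M={G} → {A,G} (+1)
site 3, node AGHMO: AHO={C} ∪ GM={A,G} → {A,C,G} (+1)
site 3, node AGHMOV: AGHMO={A,C,G} ∩ V={A} → {A} (+0)
site 4, node AH: A={C} ∪ H={T} → {C,T} (+1)
site 4, node AHO: AH={C,T} ∩ O={T} → {T} (+0)
site 4, node GM: G={C} ∩ M={C} → {C} (+0)
site 4, node AGHMO: AHO={T} ∪ GM={C} → {C,T} (+1)
site 4, node AGHMOV: AGHMO={C,T} ∪ V={G} → {C,G,T} (+1)
site 5, node AH: A={G} ∩ H={G} → {G} (+0)
site 5, node AHO: AH={G} ∩ O={G} → {G} (+0)
site 5, node GM: G={T} ∪ M={C} → {C,T} (+1)
site 5, node AGHMO: AHO={G} ∪ GM={C,T} → {C,G,T} (+1)
site 5, node AGHMOV: AGHMO={C,G,T} ∪ V={A} → {A,C,G,T} (+1)
site 6, node AH: A={A} ∪ H={C} → {A,C} (+1)
site 6, node AHO: AH={A,C} ∪ O={T} → {A,C,T} (+1)
site 6, node GM: G={T} ∪ M={A} → {A,T} (+1)
site 6, node AGHMO: AHO={A,C,T} ∩ GM={A,T} → {A,T} (+0)
site 6, node AGHMOV: AGHMO={A,T} ∪ V={C} → {A,C,T} (+1)
site 7, node AH: A={A} ∪ H={G} → {A,G} (+1)
site 7, node AHO: AH={A,G} ∩ O={G} → {G} (+0)
site 7, node GM: G={T} ∩ M={T} → {T} (+0)
site 7, node AGHMO: AHO={G} ∪ GM={T} → {G,T} (+1)
site 7, node AGHMOV: AGHMO={G,T} ∪ V={C} → {C,G,T} (+1)
per-site changes: [3, 3, 3, 3, 3, 3, 4, 3]; total = 25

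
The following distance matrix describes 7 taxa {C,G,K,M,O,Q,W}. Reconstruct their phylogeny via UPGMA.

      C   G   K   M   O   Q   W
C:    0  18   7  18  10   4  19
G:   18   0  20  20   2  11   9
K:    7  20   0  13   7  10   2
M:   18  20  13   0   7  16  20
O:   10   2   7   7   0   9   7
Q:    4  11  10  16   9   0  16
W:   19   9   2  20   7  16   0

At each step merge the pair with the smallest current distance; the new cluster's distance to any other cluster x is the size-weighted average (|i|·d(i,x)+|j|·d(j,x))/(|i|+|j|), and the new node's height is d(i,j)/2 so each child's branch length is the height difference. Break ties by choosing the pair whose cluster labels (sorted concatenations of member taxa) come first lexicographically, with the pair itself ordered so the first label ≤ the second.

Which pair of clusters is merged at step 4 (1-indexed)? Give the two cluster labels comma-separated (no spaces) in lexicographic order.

GO,KW

1. join G+O (d=2) ⇒ GO; edges |G|=1, |O|=1
  updated: d(C,GO)=14, d(GO,K)=27/2, d(GO,M)=27/2, d(GO,Q)=10, d(GO,W)=8
2. join K+W (d=2) ⇒ KW; edges |K|=1, |W|=1
  updated: d(C,KW)=13, d(GO,KW)=43/4, d(KW,M)=33/2, d(KW,Q)=13
3. join C+Q (d=4) ⇒ CQ; edges |C|=2, |Q|=2
  updated: d(CQ,GO)=12, d(CQ,KW)=13, d(CQ,M)=17
4. join GO+KW (d=43/4) ⇒ GKOW; edges |GO|=35/8, |KW|=35/8
  updated: d(CQ,GKOW)=25/2, d(GKOW,M)=15
5. join CQ+GKOW (d=25/2) ⇒ CGKOQW; edges |CQ|=17/4, |GKOW|=7/8
  updated: d(CGKOQW,M)=47/3
6. join CGKOQW+M (d=47/3) ⇒ CGKMOQW; edges |CGKOQW|=19/12, |M|=47/6
final tree: (((C:2,Q:2):17/4,((G:1,O:1):35/8,(K:1,W:1):35/8):7/8):19/12,M:47/6)
total length: 751/24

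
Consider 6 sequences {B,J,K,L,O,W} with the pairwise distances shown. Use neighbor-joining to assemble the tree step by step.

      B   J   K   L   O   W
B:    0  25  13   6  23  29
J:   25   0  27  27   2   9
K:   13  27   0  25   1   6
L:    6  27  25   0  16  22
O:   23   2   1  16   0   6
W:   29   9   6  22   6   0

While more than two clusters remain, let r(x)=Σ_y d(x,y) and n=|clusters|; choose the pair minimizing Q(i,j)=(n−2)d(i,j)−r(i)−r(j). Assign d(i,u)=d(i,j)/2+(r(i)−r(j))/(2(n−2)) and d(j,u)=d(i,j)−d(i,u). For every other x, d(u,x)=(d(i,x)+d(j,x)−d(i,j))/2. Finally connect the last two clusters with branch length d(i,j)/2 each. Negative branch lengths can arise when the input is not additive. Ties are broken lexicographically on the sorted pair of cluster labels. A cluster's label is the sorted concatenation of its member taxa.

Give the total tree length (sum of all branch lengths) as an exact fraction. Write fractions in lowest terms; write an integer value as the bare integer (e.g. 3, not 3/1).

549/16

step 1: merge (B,L) at d=6, Q=-168; branch lengths B→3, L→3; new cluster BL
  updated: d(BL,J)=23, d(BL,K)=16, d(BL,O)=33/2, d(BL,W)=45/2
step 2: merge (J,O) at d=2, Q=-161/2; branch lengths J→83/12, O→-59/12; new cluster JO
  updated: d(BL,JO)=75/4, d(JO,K)=13, d(JO,W)=13/2
step 3: merge (BL,K) at d=16, Q=-241/4; branch lengths BL→217/16, K→39/16; new cluster BKL
  updated: d(BKL,JO)=63/8, d(BKL,W)=25/4
step 4: merge (BKL,JO) at d=63/8, Q=-165/8; branch lengths BKL→61/16, JO→65/16; new cluster BJKLO
  updated: d(BJKLO,W)=39/16
step 5: merge (BJKLO,W) at d=39/16; branch lengths BJKLO→39/32, W→39/32; new cluster BJKLOW
final tree: ((((B:3,L:3):217/16,K:39/16):61/16,(J:83/12,O:-59/12):65/16):39/32,W:39/32)
total length: 549/16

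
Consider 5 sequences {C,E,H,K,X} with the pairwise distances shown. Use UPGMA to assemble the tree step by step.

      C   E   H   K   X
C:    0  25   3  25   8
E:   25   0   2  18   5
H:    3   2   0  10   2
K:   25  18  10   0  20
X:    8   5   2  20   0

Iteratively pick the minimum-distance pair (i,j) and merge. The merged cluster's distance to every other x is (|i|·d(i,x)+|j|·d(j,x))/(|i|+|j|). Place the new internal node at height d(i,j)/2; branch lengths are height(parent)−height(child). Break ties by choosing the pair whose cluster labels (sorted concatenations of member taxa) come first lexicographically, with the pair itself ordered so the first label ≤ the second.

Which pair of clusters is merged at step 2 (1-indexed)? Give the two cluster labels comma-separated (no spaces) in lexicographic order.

EH,X

step 1: merge (E,H) at d=2; branch lengths E→1, H→1; new cluster EH
  updated: d(C,EH)=14, d(EH,K)=14, d(EH,X)=7/2
step 2: merge (EH,X) at d=7/2; branch lengths EH→3/4, X→7/4; new cluster EHX
  updated: d(C,EHX)=12, d(EHX,K)=16
step 3: merge (C,EHX) at d=12; branch lengths C→6, EHX→17/4; new cluster CEHX
  updated: d(CEHX,K)=73/4
step 4: merge (CEHX,K) at d=73/4; branch lengths CEHX→25/8, K→73/8; new cluster CEHKX
final tree: ((C:6,((E:1,H:1):3/4,X:7/4):17/4):25/8,K:73/8)
total length: 27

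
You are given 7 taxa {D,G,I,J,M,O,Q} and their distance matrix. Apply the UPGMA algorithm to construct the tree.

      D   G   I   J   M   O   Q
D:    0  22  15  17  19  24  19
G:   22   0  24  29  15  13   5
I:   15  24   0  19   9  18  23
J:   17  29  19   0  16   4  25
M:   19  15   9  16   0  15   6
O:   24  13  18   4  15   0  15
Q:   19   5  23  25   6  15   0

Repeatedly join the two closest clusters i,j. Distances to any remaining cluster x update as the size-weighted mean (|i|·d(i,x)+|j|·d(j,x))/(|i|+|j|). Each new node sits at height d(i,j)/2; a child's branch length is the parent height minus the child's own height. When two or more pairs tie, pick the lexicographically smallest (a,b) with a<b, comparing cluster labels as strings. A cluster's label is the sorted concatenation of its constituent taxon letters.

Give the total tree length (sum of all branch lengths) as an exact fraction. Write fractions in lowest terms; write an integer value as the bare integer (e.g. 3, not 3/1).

iteration 1: select J,O (d=4); attach at lengths (2, 2); label the merged cluster JO
  updated: d(D,JO)=41/2, d(G,JO)=21, d(I,JO)=37/2, d(JO,M)=31/2, d(JO,Q)=20
iteration 2: select G,Q (d=5); attach at lengths (5/2, 5/2); label the merged cluster GQ
  updated: d(D,GQ)=41/2, d(GQ,I)=47/2, d(GQ,JO)=41/2, d(GQ,M)=21/2
iteration 3: select I,M (d=9); attach at lengths (9/2, 9/2); label the merged cluster IM
  updated: d(D,IM)=17, d(GQ,IM)=17, d(IM,JO)=17
iteration 4: select D,IM (d=17); attach at lengths (17/2, 4); label the merged cluster DIM
  updated: d(DIM,GQ)=109/6, d(DIM,JO)=109/6
iteration 5: select DIM,GQ (d=109/6); attach at lengths (7/12, 79/12); label the merged cluster DGIMQ
  updated: d(DGIMQ,JO)=191/10
iteration 6: select DGIMQ,JO (d=191/10); attach at lengths (7/15, 151/20); label the merged cluster DGIJMOQ
final tree: (((D:17/2,(I:9/2,M:9/2):4):7/12,(G:5/2,Q:5/2):79/12):7/15,(J:2,O:2):151/20)
total length: 2741/60

2741/60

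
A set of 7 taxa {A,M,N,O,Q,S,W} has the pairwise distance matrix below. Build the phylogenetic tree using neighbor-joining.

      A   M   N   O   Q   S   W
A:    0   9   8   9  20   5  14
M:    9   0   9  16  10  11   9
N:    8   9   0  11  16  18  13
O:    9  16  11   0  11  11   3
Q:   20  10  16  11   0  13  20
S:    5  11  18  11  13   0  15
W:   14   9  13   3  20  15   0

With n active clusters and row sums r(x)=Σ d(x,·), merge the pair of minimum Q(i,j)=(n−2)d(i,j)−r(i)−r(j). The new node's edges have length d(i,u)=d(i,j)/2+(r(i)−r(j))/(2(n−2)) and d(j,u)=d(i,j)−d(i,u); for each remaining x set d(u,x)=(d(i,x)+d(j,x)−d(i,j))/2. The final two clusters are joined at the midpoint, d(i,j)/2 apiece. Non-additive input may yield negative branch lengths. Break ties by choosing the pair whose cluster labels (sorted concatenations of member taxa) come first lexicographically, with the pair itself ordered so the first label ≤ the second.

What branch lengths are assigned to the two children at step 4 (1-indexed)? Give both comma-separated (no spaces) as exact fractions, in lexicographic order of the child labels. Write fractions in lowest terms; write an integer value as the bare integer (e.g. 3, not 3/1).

iteration 1: select O,W (d=3, Q=-120); attach at lengths (1/5, 14/5); label the merged cluster OW
  updated: d(A,OW)=10, d(M,OW)=11, d(N,OW)=21/2, d(OW,Q)=14, d(OW,S)=23/2
iteration 2: select A,S (d=5, Q=-181/2); attach at lengths (27/16, 53/16); label the merged cluster AS
  updated: d(AS,M)=15/2, d(AS,N)=21/2, d(AS,OW)=33/4, d(AS,Q)=14
iteration 3: select M,Q (d=10, Q=-123/2); attach at lengths (9/4, 31/4); label the merged cluster MQ
  updated: d(AS,MQ)=23/4, d(MQ,N)=15/2, d(MQ,OW)=15/2
iteration 4: select AS,OW (d=33/4, Q=-137/4); attach at lengths (59/16, 73/16); label the merged cluster AOSW
  updated: d(AOSW,MQ)=5/2, d(AOSW,N)=51/8
iteration 5: select AOSW,MQ (d=5/2, Q=-131/8); attach at lengths (11/16, 29/16); label the merged cluster AMOQSW
  updated: d(AMOQSW,N)=91/16
iteration 6: select AMOQSW,N (d=91/16); attach at lengths (91/32, 91/32); label the merged cluster AMNOQSW
final tree: ((((A:27/16,S:53/16):59/16,(O:1/5,W:14/5):73/16):11/16,(M:9/4,Q:31/4):29/16):91/32,N:91/32)
total length: 551/16

59/16,73/16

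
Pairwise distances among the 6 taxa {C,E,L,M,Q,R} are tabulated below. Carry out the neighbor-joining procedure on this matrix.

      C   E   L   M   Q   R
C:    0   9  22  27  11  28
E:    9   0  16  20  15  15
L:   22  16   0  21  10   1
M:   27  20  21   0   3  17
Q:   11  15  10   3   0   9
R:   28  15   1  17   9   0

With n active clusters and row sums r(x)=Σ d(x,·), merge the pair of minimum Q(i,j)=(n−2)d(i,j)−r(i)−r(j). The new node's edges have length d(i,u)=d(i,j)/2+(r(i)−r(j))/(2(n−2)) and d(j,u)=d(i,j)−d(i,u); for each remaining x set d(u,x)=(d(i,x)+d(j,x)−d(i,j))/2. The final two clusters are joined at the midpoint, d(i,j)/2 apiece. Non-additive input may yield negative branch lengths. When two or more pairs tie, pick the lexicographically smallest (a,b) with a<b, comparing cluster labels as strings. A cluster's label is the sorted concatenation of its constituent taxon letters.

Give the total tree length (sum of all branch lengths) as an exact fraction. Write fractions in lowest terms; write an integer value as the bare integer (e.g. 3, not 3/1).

iteration 1: select C,E (d=9, Q=-136); attach at lengths (29/4, 7/4); label the merged cluster CE
  updated: d(CE,L)=29/2, d(CE,M)=19, d(CE,Q)=17/2, d(CE,R)=17
iteration 2: select L,R (d=1, Q=-175/2); attach at lengths (11/12, 1/12); label the merged cluster LR
  updated: d(CE,LR)=61/4, d(LR,M)=37/2, d(LR,Q)=9
iteration 3: select CE,LR (d=61/4, Q=-55); attach at lengths (61/8, 61/8); label the merged cluster CELR
  updated: d(CELR,M)=89/8, d(CELR,Q)=9/8
iteration 4: select CELR,M (d=89/8, Q=-61/4); attach at lengths (37/8, 13/2); label the merged cluster CELMR
  updated: d(CELMR,Q)=-7/2
iteration 5: select CELMR,Q (d=-7/2); attach at lengths (-7/4, -7/4); label the merged cluster CELMQR
final tree: ((((C:29/4,E:7/4):61/8,(L:11/12,R:1/12):61/8):37/8,M:13/2):-7/4,Q:-7/4)
total length: 263/8

263/8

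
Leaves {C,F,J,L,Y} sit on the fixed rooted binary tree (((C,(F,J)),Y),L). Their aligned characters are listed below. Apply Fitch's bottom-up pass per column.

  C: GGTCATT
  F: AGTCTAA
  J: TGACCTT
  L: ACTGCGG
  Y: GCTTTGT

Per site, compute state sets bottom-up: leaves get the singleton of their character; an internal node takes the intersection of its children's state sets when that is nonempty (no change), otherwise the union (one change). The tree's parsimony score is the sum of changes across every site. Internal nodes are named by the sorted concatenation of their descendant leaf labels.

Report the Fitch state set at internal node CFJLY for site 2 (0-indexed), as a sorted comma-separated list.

T

FJ@0: {A} ∪ {T} = {A,T} (union, +1)
CFJ@0: {G} ∪ {A,T} = {A,G,T} (union, +1)
CFJY@0: {A,G,T} ∩ {G} = {G} (intersection, +0)
CFJLY@0: {G} ∪ {A} = {A,G} (union, +1)
FJ@1: {G} ∩ {G} = {G} (intersection, +0)
CFJ@1: {G} ∩ {G} = {G} (intersection, +0)
CFJY@1: {G} ∪ {C} = {C,G} (union, +1)
CFJLY@1: {C,G} ∩ {C} = {C} (intersection, +0)
FJ@2: {T} ∪ {A} = {A,T} (union, +1)
CFJ@2: {T} ∩ {A,T} = {T} (intersection, +0)
CFJY@2: {T} ∩ {T} = {T} (intersection, +0)
CFJLY@2: {T} ∩ {T} = {T} (intersection, +0)
FJ@3: {C} ∩ {C} = {C} (intersection, +0)
CFJ@3: {C} ∩ {C} = {C} (intersection, +0)
CFJY@3: {C} ∪ {T} = {C,T} (union, +1)
CFJLY@3: {C,T} ∪ {G} = {C,G,T} (union, +1)
FJ@4: {T} ∪ {C} = {C,T} (union, +1)
CFJ@4: {A} ∪ {C,T} = {A,C,T} (union, +1)
CFJY@4: {A,C,T} ∩ {T} = {T} (intersection, +0)
CFJLY@4: {T} ∪ {C} = {C,T} (union, +1)
FJ@5: {A} ∪ {T} = {A,T} (union, +1)
CFJ@5: {T} ∩ {A,T} = {T} (intersection, +0)
CFJY@5: {T} ∪ {G} = {G,T} (union, +1)
CFJLY@5: {G,T} ∩ {G} = {G} (intersection, +0)
FJ@6: {A} ∪ {T} = {A,T} (union, +1)
CFJ@6: {T} ∩ {A,T} = {T} (intersection, +0)
CFJY@6: {T} ∩ {T} = {T} (intersection, +0)
CFJLY@6: {T} ∪ {G} = {G,T} (union, +1)
per-site changes: [3, 1, 1, 2, 3, 2, 2]; total = 14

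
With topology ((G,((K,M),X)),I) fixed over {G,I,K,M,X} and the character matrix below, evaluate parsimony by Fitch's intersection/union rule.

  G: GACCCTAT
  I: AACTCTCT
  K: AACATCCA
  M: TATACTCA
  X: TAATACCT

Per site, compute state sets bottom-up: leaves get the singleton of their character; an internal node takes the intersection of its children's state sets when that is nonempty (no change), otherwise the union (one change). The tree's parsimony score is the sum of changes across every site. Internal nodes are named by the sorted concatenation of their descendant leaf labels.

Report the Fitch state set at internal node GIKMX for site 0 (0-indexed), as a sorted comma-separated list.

A,G,T

[col 0] KM: children K:{A}, M:{T} ∪→ {A,T}; cost 1
[col 0] KMX: children KM:{A,T}, X:{T} ∩→ {T}; cost 0
[col 0] GKMX: children G:{G}, KMX:{T} ∪→ {G,T}; cost 1
[col 0] GIKMX: children GKMX:{G,T}, I:{A} ∪→ {A,G,T}; cost 1
[col 1] KM: children K:{A}, M:{A} ∩→ {A}; cost 0
[col 1] KMX: children KM:{A}, X:{A} ∩→ {A}; cost 0
[col 1] GKMX: children G:{A}, KMX:{A} ∩→ {A}; cost 0
[col 1] GIKMX: children GKMX:{A}, I:{A} ∩→ {A}; cost 0
[col 2] KM: children K:{C}, M:{T} ∪→ {C,T}; cost 1
[col 2] KMX: children KM:{C,T}, X:{A} ∪→ {A,C,T}; cost 1
[col 2] GKMX: children G:{C}, KMX:{A,C,T} ∩→ {C}; cost 0
[col 2] GIKMX: children GKMX:{C}, I:{C} ∩→ {C}; cost 0
[col 3] KM: children K:{A}, M:{A} ∩→ {A}; cost 0
[col 3] KMX: children KM:{A}, X:{T} ∪→ {A,T}; cost 1
[col 3] GKMX: children G:{C}, KMX:{A,T} ∪→ {A,C,T}; cost 1
[col 3] GIKMX: children GKMX:{A,C,T}, I:{T} ∩→ {T}; cost 0
[col 4] KM: children K:{T}, M:{C} ∪→ {C,T}; cost 1
[col 4] KMX: children KM:{C,T}, X:{A} ∪→ {A,C,T}; cost 1
[col 4] GKMX: children G:{C}, KMX:{A,C,T} ∩→ {C}; cost 0
[col 4] GIKMX: children GKMX:{C}, I:{C} ∩→ {C}; cost 0
[col 5] KM: children K:{C}, M:{T} ∪→ {C,T}; cost 1
[col 5] KMX: children KM:{C,T}, X:{C} ∩→ {C}; cost 0
[col 5] GKMX: children G:{T}, KMX:{C} ∪→ {C,T}; cost 1
[col 5] GIKMX: children GKMX:{C,T}, I:{T} ∩→ {T}; cost 0
[col 6] KM: children K:{C}, M:{C} ∩→ {C}; cost 0
[col 6] KMX: children KM:{C}, X:{C} ∩→ {C}; cost 0
[col 6] GKMX: children G:{A}, KMX:{C} ∪→ {A,C}; cost 1
[col 6] GIKMX: children GKMX:{A,C}, I:{C} ∩→ {C}; cost 0
[col 7] KM: children K:{A}, M:{A} ∩→ {A}; cost 0
[col 7] KMX: children KM:{A}, X:{T} ∪→ {A,T}; cost 1
[col 7] GKMX: children G:{T}, KMX:{A,T} ∩→ {T}; cost 0
[col 7] GIKMX: children GKMX:{T}, I:{T} ∩→ {T}; cost 0
per-site changes: [3, 0, 2, 2, 2, 2, 1, 1]; total = 13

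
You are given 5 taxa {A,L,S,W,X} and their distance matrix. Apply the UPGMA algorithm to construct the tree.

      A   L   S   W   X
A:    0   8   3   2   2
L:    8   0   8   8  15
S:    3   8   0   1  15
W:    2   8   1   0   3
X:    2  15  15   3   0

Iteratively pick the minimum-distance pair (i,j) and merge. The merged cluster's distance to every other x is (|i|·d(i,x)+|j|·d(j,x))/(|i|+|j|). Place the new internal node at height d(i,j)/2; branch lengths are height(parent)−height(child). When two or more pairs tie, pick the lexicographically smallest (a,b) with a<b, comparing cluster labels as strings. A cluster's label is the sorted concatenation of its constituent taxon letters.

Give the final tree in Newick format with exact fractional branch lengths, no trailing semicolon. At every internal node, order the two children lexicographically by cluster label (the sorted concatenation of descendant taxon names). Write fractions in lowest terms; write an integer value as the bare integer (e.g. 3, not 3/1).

(((A:1,X:1):15/8,(S:1/2,W:1/2):19/8):2,L:39/8)

iteration 1: select S,W (d=1); attach at lengths (1/2, 1/2); label the merged cluster SW
  updated: d(A,SW)=5/2, d(L,SW)=8, d(SW,X)=9
iteration 2: select A,X (d=2); attach at lengths (1, 1); label the merged cluster AX
  updated: d(AX,L)=23/2, d(AX,SW)=23/4
iteration 3: select AX,SW (d=23/4); attach at lengths (15/8, 19/8); label the merged cluster ASWX
  updated: d(ASWX,L)=39/4
iteration 4: select ASWX,L (d=39/4); attach at lengths (2, 39/8); label the merged cluster ALSWX
final tree: (((A:1,X:1):15/8,(S:1/2,W:1/2):19/8):2,L:39/8)
total length: 113/8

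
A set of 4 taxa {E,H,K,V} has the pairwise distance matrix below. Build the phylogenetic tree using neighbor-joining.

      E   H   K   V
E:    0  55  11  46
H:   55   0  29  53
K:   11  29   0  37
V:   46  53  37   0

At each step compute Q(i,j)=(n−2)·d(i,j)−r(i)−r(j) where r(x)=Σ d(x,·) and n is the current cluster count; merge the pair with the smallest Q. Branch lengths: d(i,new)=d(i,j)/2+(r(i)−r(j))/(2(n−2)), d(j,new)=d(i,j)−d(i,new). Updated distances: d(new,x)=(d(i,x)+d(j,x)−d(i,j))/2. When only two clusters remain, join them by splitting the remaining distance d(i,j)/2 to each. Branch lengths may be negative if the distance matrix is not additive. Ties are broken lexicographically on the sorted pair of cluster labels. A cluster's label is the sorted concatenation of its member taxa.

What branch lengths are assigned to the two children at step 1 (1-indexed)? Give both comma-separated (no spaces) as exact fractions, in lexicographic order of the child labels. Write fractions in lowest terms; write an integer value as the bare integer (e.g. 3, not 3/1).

57/4,-13/4

iteration 1: select E,K (d=11, Q=-167); attach at lengths (57/4, -13/4); label the merged cluster EK
  updated: d(EK,H)=73/2, d(EK,V)=36
iteration 2: select EK,H (d=73/2, Q=-251/2); attach at lengths (39/4, 107/4); label the merged cluster EHK
  updated: d(EHK,V)=105/4
iteration 3: select EHK,V (d=105/4); attach at lengths (105/8, 105/8); label the merged cluster EHKV
final tree: (((E:57/4,K:-13/4):39/4,H:107/4):105/8,V:105/8)
total length: 295/4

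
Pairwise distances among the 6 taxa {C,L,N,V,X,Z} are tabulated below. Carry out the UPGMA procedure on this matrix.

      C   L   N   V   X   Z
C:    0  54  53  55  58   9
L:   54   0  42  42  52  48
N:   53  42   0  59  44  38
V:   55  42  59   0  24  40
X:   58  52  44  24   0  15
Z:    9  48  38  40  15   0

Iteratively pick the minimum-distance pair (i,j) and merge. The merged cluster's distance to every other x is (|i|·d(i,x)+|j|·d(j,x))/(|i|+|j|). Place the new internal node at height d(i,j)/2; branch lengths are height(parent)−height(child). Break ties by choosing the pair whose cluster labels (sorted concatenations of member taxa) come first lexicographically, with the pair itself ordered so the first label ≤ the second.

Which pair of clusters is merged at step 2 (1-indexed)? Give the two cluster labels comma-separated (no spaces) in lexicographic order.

V,X

1. join C+Z (d=9) ⇒ CZ; edges |C|=9/2, |Z|=9/2
  updated: d(CZ,L)=51, d(CZ,N)=91/2, d(CZ,V)=95/2, d(CZ,X)=73/2
2. join V+X (d=24) ⇒ VX; edges |V|=12, |X|=12
  updated: d(CZ,VX)=42, d(L,VX)=47, d(N,VX)=103/2
3. join CZ+VX (d=42) ⇒ CVXZ; edges |CZ|=33/2, |VX|=9
  updated: d(CVXZ,L)=49, d(CVXZ,N)=97/2
4. join L+N (d=42) ⇒ LN; edges |L|=21, |N|=21
  updated: d(CVXZ,LN)=195/4
5. join CVXZ+LN (d=195/4) ⇒ CLNVXZ; edges |CVXZ|=27/8, |LN|=27/8
final tree: (((C:9/2,Z:9/2):33/2,(V:12,X:12):9):27/8,(L:21,N:21):27/8)
total length: 429/4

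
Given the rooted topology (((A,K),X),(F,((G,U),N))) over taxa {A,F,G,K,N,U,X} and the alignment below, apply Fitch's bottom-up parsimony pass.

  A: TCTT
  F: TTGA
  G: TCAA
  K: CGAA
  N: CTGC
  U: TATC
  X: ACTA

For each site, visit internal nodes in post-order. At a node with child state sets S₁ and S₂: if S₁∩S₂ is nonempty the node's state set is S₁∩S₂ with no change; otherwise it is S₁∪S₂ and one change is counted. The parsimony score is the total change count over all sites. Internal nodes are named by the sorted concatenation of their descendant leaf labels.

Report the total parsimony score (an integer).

[col 0] AK: children A:{T}, K:{C} ∪→ {C,T}; cost 1
[col 0] AKX: children AK:{C,T}, X:{A} ∪→ {A,C,T}; cost 1
[col 0] GU: children G:{T}, U:{T} ∩→ {T}; cost 0
[col 0] GNU: children GU:{T}, N:{C} ∪→ {C,T}; cost 1
[col 0] FGNU: children F:{T}, GNU:{C,T} ∩→ {T}; cost 0
[col 0] AFGKNUX: children AKX:{A,C,T}, FGNU:{T} ∩→ {T}; cost 0
[col 1] AK: children A:{C}, K:{G} ∪→ {C,G}; cost 1
[col 1] AKX: children AK:{C,G}, X:{C} ∩→ {C}; cost 0
[col 1] GU: children G:{C}, U:{A} ∪→ {A,C}; cost 1
[col 1] GNU: children GU:{A,C}, N:{T} ∪→ {A,C,T}; cost 1
[col 1] FGNU: children F:{T}, GNU:{A,C,T} ∩→ {T}; cost 0
[col 1] AFGKNUX: children AKX:{C}, FGNU:{T} ∪→ {C,T}; cost 1
[col 2] AK: children A:{T}, K:{A} ∪→ {A,T}; cost 1
[col 2] AKX: children AK:{A,T}, X:{T} ∩→ {T}; cost 0
[col 2] GU: children G:{A}, U:{T} ∪→ {A,T}; cost 1
[col 2] GNU: children GU:{A,T}, N:{G} ∪→ {A,G,T}; cost 1
[col 2] FGNU: children F:{G}, GNU:{A,G,T} ∩→ {G}; cost 0
[col 2] AFGKNUX: children AKX:{T}, FGNU:{G} ∪→ {G,T}; cost 1
[col 3] AK: children A:{T}, K:{A} ∪→ {A,T}; cost 1
[col 3] AKX: children AK:{A,T}, X:{A} ∩→ {A}; cost 0
[col 3] GU: children G:{A}, U:{C} ∪→ {A,C}; cost 1
[col 3] GNU: children GU:{A,C}, N:{C} ∩→ {C}; cost 0
[col 3] FGNU: children F:{A}, GNU:{C} ∪→ {A,C}; cost 1
[col 3] AFGKNUX: children AKX:{A}, FGNU:{A,C} ∩→ {A}; cost 0
per-site changes: [3, 4, 4, 3]; total = 14

14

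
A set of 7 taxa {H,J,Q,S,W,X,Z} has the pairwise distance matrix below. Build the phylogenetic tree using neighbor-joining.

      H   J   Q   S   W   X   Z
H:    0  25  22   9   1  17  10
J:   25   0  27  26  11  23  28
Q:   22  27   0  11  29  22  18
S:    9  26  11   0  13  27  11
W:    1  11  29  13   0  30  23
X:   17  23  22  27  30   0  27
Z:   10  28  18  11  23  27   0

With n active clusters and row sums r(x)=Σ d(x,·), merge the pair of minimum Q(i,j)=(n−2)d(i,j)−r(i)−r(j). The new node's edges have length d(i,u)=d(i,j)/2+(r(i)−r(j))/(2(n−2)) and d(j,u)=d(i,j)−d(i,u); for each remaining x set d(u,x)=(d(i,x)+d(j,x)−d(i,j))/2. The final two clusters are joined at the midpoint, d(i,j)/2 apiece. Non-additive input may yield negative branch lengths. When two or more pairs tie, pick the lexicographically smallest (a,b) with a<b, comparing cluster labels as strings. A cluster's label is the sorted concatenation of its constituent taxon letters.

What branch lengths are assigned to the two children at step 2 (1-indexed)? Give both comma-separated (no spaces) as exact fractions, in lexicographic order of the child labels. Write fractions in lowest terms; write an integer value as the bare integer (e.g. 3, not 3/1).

step 1: merge (J,W) at d=11, Q=-192; branch lengths J→44/5, W→11/5; new cluster JW
  updated: d(H,JW)=15/2, d(JW,Q)=45/2, d(JW,S)=14, d(JW,X)=21, d(JW,Z)=20
step 2: merge (Q,S) at d=11, Q=-247/2; branch lengths Q→135/16, S→41/16; new cluster QS
  updated: d(H,QS)=10, d(JW,QS)=51/4, d(QS,X)=19, d(QS,Z)=9
step 3: merge (QS,Z) at d=9, Q=-359/4; branch lengths QS→47/24, Z→169/24; new cluster QSZ
  updated: d(H,QSZ)=11/2, d(JW,QSZ)=95/8, d(QSZ,X)=37/2
step 4: merge (H,JW) at d=15/2, Q=-443/8; branch lengths H→37/32, JW→203/32; new cluster HJW
  updated: d(HJW,QSZ)=79/16, d(HJW,X)=61/4
step 5: merge (HJW,QSZ) at d=79/16, Q=-619/16; branch lengths HJW→27/32, QSZ→131/32; new cluster HJQSWZ
  updated: d(HJQSWZ,X)=461/32
step 6: merge (HJQSWZ,X) at d=461/32; branch lengths HJQSWZ→461/64, X→461/64; new cluster HJQSWXZ
final tree: (((H:37/32,(J:44/5,W:11/5):203/32):27/32,((Q:135/16,S:41/16):47/24,Z:169/24):131/32):461/64,X:461/64)
total length: 1851/32

135/16,41/16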